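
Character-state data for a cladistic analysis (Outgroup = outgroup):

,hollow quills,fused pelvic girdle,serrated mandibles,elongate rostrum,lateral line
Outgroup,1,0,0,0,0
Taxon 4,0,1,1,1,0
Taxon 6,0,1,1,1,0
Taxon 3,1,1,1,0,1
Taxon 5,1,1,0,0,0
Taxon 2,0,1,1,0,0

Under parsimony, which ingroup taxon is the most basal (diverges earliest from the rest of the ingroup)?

Character polarity is set by the outgroup: the derived state is whichever differs from the outgroup's state, so for hollow quills the derived state is '0', and for the remaining characters it is '1'.
hollow quills (derived state '0') is shared by Taxon 2, Taxon 4, and Taxon 6 — a synapomorphy uniting that clade.
fused pelvic girdle (derived state '1') is shared by all ingroup taxa — unites the whole ingroup.
serrated mandibles (derived state '1') is shared by Taxon 2, Taxon 3, Taxon 4, and Taxon 6 — a synapomorphy uniting that clade.
elongate rostrum: derived state '1' in Taxon 4 and Taxon 6 only — synapomorphy for {Taxon 4, Taxon 6}.
lateral line: derived state '1' in Taxon 3 only — an autapomorphy, so it tells us nothing about relationships among taxa.
Most parsimonious ingroup topology: ((((Taxon 4,Taxon 6),Taxon 2),Taxon 3),Taxon 5).
Taxon 5 is sister to the clade containing all other ingroup taxa, so it is the earliest-diverging (most basal) ingroup lineage.

Taxon 5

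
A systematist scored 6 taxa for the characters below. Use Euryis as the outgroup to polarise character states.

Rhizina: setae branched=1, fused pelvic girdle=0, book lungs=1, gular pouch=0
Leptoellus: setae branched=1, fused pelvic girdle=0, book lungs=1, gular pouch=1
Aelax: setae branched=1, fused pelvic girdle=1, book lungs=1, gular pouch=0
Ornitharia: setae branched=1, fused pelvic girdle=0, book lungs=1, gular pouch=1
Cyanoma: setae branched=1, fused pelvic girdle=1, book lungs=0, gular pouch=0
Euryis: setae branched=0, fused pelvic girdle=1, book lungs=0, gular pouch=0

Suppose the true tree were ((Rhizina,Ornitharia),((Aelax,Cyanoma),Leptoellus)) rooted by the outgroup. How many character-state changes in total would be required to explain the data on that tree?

Map each character onto ((Rhizina,Ornitharia),((Aelax,Cyanoma),Leptoellus)) (rooted by Euryis) and count the minimum state changes it requires (Fitch parsimony):
setae branched: 1; fused pelvic girdle: 2; book lungs: 2; gular pouch: 2.
Total tree length = 7.

7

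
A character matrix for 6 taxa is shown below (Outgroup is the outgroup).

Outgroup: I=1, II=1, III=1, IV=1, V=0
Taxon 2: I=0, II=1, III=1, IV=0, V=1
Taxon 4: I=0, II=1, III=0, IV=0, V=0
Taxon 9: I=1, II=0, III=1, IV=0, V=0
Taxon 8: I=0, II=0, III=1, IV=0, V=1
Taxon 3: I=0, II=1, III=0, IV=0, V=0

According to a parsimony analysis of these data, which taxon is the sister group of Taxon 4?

Taxon 3

Character polarity is set by the outgroup: the derived state is whichever differs from the outgroup's state, so for I, II, III, IV the derived state is '0', and for the remaining characters it is '1'.
Only Taxon 2, Taxon 3, Taxon 4, and Taxon 8 show the derived state '0' for I, supporting them as a clade.
II (state '0') occurs in Taxon 8 and Taxon 9 but conflicts with the nesting implied by the other characters — most parsimoniously interpreted as homoplasy.
III: derived state '0' in Taxon 3 and Taxon 4 only — synapomorphy for {Taxon 3, Taxon 4}.
IV (derived state '0') is shared by all ingroup taxa — unites the whole ingroup.
V: derived state '1' in Taxon 2 and Taxon 8 only — synapomorphy for {Taxon 2, Taxon 8}.
Most parsimonious ingroup topology: (((Taxon 2,Taxon 8),(Taxon 4,Taxon 3)),Taxon 9).
Taxon 4 and Taxon 3 form a cherry on this tree, so they are sister taxa.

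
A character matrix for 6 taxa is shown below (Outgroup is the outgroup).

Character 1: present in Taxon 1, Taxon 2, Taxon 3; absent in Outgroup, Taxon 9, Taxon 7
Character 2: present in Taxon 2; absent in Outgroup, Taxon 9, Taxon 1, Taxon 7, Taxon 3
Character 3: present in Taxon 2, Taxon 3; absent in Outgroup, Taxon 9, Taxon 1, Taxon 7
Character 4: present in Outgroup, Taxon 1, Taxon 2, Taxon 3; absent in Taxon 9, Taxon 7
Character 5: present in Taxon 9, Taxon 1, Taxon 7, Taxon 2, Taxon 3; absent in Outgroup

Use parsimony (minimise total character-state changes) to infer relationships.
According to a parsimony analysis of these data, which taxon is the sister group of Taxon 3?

Character polarity is set by the outgroup: the derived state is whichever differs from the outgroup's state, so for Character 4 the derived state is 'absent', and for the remaining characters it is 'present'.
Character 1: derived state 'present' in Taxon 1, Taxon 2, and Taxon 3 only — synapomorphy for {Taxon 1, Taxon 2, Taxon 3}.
Character 2 (derived state 'present') is unique to Taxon 2 (autapomorphy; uninformative for grouping).
Character 3 (derived state 'present') is shared by Taxon 2 and Taxon 3 — a synapomorphy uniting that clade.
Character 4 (derived state 'absent') is shared by Taxon 7 and Taxon 9 — a synapomorphy uniting that clade.
All ingroup taxa share the derived state 'present' for Character 5; it defines the ingroup but does not resolve relationships within it.
Most parsimonious ingroup topology: ((Taxon 9,Taxon 7),(Taxon 1,(Taxon 2,Taxon 3))).
Taxon 3 and Taxon 2 form a cherry on this tree, so they are sister taxa.

Taxon 2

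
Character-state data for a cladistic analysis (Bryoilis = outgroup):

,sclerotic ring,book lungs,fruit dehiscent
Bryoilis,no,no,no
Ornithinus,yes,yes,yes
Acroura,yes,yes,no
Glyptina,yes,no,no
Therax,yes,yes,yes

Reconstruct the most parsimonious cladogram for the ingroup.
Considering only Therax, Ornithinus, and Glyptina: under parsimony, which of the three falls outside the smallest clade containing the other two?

The outgroup has state 'no' for every character, so 'yes' is the derived state throughout.
All ingroup taxa share the derived state 'yes' for sclerotic ring; it defines the ingroup but does not resolve relationships within it.
Only Acroura, Ornithinus, and Therax show the derived state 'yes' for book lungs, supporting them as a clade.
fruit dehiscent (derived state 'yes') is shared by Ornithinus and Therax — a synapomorphy uniting that clade.
Most parsimonious ingroup topology: (((Ornithinus,Therax),Acroura),Glyptina).
Ornithinus and Therax share a more recent common ancestor with each other than either does with Glyptina, so Glyptina is the least closely related of the three.

Glyptina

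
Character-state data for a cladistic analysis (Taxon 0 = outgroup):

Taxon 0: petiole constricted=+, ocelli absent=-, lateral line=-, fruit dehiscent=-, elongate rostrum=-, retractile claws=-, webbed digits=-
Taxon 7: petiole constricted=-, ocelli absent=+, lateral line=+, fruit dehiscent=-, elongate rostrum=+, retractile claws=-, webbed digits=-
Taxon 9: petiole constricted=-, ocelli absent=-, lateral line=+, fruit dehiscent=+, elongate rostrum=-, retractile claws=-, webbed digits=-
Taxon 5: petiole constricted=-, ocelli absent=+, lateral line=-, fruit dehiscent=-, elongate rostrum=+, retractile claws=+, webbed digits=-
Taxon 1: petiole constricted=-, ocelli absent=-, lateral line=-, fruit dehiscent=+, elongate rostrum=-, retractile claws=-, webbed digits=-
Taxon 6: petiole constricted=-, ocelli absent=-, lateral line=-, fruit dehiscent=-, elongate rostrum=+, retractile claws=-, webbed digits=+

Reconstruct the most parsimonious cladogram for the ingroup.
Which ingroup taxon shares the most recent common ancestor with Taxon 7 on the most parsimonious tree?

Taxon 5

Character polarity is set by the outgroup: the derived state is whichever differs from the outgroup's state, so for petiole constricted the derived state is '-', and for the remaining characters it is '+'.
petiole constricted (derived state '-') is shared by all ingroup taxa — unites the whole ingroup.
Only Taxon 5 and Taxon 7 show the derived state '+' for ocelli absent, supporting them as a clade.
lateral line (state '+') occurs in Taxon 7 and Taxon 9 but conflicts with the nesting implied by the other characters — most parsimoniously interpreted as homoplasy.
fruit dehiscent (derived state '+') is shared by Taxon 1 and Taxon 9 — a synapomorphy uniting that clade.
elongate rostrum (derived state '+') is shared by Taxon 5, Taxon 6, and Taxon 7 — a synapomorphy uniting that clade.
retractile claws (derived state '+') is unique to Taxon 5 (autapomorphy; uninformative for grouping).
webbed digits (derived state '+') is unique to Taxon 6 (autapomorphy; uninformative for grouping).
Most parsimonious ingroup topology: (((Taxon 7,Taxon 5),Taxon 6),(Taxon 9,Taxon 1)).
Taxon 7 and Taxon 5 form a cherry on this tree, so they are sister taxa.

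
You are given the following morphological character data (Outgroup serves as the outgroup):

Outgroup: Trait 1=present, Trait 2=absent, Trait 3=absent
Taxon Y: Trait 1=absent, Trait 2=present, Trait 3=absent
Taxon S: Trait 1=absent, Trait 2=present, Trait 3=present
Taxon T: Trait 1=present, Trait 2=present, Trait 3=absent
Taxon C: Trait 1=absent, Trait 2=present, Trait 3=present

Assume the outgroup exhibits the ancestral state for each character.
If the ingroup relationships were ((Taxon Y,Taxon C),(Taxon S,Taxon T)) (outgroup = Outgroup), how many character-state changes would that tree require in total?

5

Map each character onto ((Taxon Y,Taxon C),(Taxon S,Taxon T)) (rooted by Outgroup) and count the minimum state changes it requires (Fitch parsimony):
Trait 1: 2; Trait 2: 1; Trait 3: 2.
Total tree length = 5.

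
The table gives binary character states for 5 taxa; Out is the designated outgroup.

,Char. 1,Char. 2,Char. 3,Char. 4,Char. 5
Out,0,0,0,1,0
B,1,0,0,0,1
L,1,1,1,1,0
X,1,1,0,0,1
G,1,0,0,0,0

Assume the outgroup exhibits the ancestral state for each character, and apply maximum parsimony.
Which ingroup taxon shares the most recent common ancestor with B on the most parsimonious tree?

X

Character polarity is set by the outgroup: the derived state is whichever differs from the outgroup's state, so for Char. 4 the derived state is '0', and for the remaining characters it is '1'.
All ingroup taxa share the derived state '1' for Char. 1; it defines the ingroup but does not resolve relationships within it.
Char. 2 groups L and X, which is incompatible with the clades supported by the remaining characters; treating it as convergent (homoplasy) costs fewer steps than any alternative tree.
Char. 3: derived state '1' in L only — an autapomorphy, so it tells us nothing about relationships among taxa.
Char. 4 (derived state '0') is shared by B, G, and X — a synapomorphy uniting that clade.
Char. 5: derived state '1' in B and X only — synapomorphy for {B, X}.
Most parsimonious ingroup topology: (((B,X),G),L).
B and X form a cherry on this tree, so they are sister taxa.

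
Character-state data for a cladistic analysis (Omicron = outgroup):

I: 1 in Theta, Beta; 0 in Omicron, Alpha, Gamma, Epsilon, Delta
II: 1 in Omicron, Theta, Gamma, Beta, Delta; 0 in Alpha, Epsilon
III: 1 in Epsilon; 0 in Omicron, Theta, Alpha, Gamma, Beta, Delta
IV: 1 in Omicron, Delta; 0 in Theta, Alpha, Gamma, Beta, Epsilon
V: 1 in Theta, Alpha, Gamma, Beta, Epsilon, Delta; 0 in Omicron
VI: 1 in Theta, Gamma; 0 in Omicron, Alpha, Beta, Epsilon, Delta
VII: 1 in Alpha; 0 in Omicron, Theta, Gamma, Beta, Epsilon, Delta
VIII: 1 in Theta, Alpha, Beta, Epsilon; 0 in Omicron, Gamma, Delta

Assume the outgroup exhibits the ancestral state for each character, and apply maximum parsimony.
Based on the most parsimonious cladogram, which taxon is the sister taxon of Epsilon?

Alpha

Character polarity is set by the outgroup: the derived state is whichever differs from the outgroup's state, so for II, IV the derived state is '0', and for the remaining characters it is '1'.
I: derived state '1' in Beta and Theta only — synapomorphy for {Beta, Theta}.
II: derived state '0' in Alpha and Epsilon only — synapomorphy for {Alpha, Epsilon}.
III (derived state '1') is unique to Epsilon (autapomorphy; uninformative for grouping).
IV: derived state '0' in Alpha, Beta, Epsilon, Gamma, and Theta only — synapomorphy for {Alpha, Beta, Epsilon, Gamma, Theta}.
V (derived state '1') is shared by all ingroup taxa — unites the whole ingroup.
VI groups Gamma and Theta, which is incompatible with the clades supported by the remaining characters; treating it as convergent (homoplasy) costs fewer steps than any alternative tree.
VII: derived state '1' in Alpha only — an autapomorphy, so it tells us nothing about relationships among taxa.
VIII: derived state '1' in Alpha, Beta, Epsilon, and Theta only — synapomorphy for {Alpha, Beta, Epsilon, Theta}.
Most parsimonious ingroup topology: ((((Theta,Beta),(Alpha,Epsilon)),Gamma),Delta).
Epsilon and Alpha form a cherry on this tree, so they are sister taxa.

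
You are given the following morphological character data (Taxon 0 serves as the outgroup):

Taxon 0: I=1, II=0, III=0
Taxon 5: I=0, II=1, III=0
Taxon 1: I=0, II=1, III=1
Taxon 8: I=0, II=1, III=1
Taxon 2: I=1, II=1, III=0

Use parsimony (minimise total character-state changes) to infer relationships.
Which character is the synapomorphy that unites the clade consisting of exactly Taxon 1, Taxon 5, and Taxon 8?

I

Character polarity is set by the outgroup: the derived state is whichever differs from the outgroup's state, so for I the derived state is '0', and for the remaining characters it is '1'.
I (derived state '0') is shared by Taxon 1, Taxon 5, and Taxon 8 — a synapomorphy uniting that clade.
II (derived state '1') is shared by all ingroup taxa — unites the whole ingroup.
III: derived state '1' in Taxon 1 and Taxon 8 only — synapomorphy for {Taxon 1, Taxon 8}.
Most parsimonious ingroup topology: ((Taxon 5,(Taxon 1,Taxon 8)),Taxon 2).
The clade {Taxon 1, Taxon 5, Taxon 8} is supported by I: its derived state '0' occurs in exactly those taxa and in no other taxon (including the outgroup).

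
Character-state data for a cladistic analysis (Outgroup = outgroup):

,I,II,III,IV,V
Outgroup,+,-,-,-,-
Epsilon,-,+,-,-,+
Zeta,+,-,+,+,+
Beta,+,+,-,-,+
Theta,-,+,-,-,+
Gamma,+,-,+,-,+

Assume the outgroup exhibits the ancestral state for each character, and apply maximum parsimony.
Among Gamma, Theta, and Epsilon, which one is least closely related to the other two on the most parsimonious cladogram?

Gamma

Character polarity is set by the outgroup: the derived state is whichever differs from the outgroup's state, so for I the derived state is '-', and for the remaining characters it is '+'.
I (derived state '-') is shared by Epsilon and Theta — a synapomorphy uniting that clade.
Only Beta, Epsilon, and Theta show the derived state '+' for II, supporting them as a clade.
III: derived state '+' in Gamma and Zeta only — synapomorphy for {Gamma, Zeta}.
IV (derived state '+') is unique to Zeta (autapomorphy; uninformative for grouping).
All ingroup taxa share the derived state '+' for V; it defines the ingroup but does not resolve relationships within it.
Most parsimonious ingroup topology: (((Epsilon,Theta),Beta),(Zeta,Gamma)).
Theta and Epsilon share a more recent common ancestor with each other than either does with Gamma, so Gamma is the least closely related of the three.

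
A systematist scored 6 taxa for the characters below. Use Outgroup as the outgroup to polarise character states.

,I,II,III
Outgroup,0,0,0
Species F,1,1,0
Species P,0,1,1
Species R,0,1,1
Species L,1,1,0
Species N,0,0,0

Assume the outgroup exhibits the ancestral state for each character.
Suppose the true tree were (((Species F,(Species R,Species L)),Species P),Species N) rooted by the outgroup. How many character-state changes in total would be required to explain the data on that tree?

5

Map each character onto (((Species F,(Species R,Species L)),Species P),Species N) (rooted by Outgroup) and count the minimum state changes it requires (Fitch parsimony):
I: 2; II: 1; III: 2.
Total tree length = 5.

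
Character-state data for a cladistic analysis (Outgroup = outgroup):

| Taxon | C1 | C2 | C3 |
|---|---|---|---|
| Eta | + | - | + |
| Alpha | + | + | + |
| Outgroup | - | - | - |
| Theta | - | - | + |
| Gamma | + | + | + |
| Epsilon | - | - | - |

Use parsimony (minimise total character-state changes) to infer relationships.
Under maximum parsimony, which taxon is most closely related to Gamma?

Alpha

The outgroup has state '-' for every character, so '+' is the derived state throughout.
C1: derived state '+' in Alpha, Eta, and Gamma only — synapomorphy for {Alpha, Eta, Gamma}.
Only Alpha and Gamma show the derived state '+' for C2, supporting them as a clade.
C3: derived state '+' in Alpha, Eta, Gamma, and Theta only — synapomorphy for {Alpha, Eta, Gamma, Theta}.
Most parsimonious ingroup topology: (((Eta,(Alpha,Gamma)),Theta),Epsilon).
Gamma and Alpha form a cherry on this tree, so they are sister taxa.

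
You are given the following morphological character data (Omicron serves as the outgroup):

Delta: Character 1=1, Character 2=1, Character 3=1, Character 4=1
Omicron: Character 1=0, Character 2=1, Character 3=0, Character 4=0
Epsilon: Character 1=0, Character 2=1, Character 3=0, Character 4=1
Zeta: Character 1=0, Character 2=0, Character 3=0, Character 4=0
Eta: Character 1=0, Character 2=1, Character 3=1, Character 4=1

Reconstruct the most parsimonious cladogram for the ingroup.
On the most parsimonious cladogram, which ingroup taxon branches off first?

Character polarity is set by the outgroup: the derived state is whichever differs from the outgroup's state, so for Character 2 the derived state is '0', and for the remaining characters it is '1'.
Character 1: derived state '1' in Delta only — an autapomorphy, so it tells us nothing about relationships among taxa.
Character 2: derived state '0' in Zeta only — an autapomorphy, so it tells us nothing about relationships among taxa.
Only Delta and Eta show the derived state '1' for Character 3, supporting them as a clade.
Character 4 (derived state '1') is shared by Delta, Epsilon, and Eta — a synapomorphy uniting that clade.
Most parsimonious ingroup topology: (Zeta,((Delta,Eta),Epsilon)).
Zeta is sister to the clade containing all other ingroup taxa, so it is the earliest-diverging (most basal) ingroup lineage.

Zeta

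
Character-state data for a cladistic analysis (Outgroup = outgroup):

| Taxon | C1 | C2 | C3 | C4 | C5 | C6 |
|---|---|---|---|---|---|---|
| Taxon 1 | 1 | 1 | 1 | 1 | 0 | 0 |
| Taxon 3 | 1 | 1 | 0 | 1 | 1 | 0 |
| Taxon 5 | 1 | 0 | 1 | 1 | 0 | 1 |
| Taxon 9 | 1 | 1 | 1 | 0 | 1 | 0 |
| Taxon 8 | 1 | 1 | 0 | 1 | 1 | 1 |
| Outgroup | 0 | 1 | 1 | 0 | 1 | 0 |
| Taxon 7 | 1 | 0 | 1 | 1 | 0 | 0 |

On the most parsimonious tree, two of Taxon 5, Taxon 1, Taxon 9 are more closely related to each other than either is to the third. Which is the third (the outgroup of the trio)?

Taxon 9

Character polarity is set by the outgroup: the derived state is whichever differs from the outgroup's state, so for C2, C3, C5 the derived state is '0', and for the remaining characters it is '1'.
C1 (derived state '1') is shared by all ingroup taxa — unites the whole ingroup.
C2: derived state '0' in Taxon 5 and Taxon 7 only — synapomorphy for {Taxon 5, Taxon 7}.
Only Taxon 3 and Taxon 8 show the derived state '0' for C3, supporting them as a clade.
C4: derived state '1' in Taxon 1, Taxon 3, Taxon 5, Taxon 7, and Taxon 8 only — synapomorphy for {Taxon 1, Taxon 3, Taxon 5, Taxon 7, Taxon 8}.
C5 (derived state '0') is shared by Taxon 1, Taxon 5, and Taxon 7 — a synapomorphy uniting that clade.
C6 (state '1') occurs in Taxon 5 and Taxon 8 but conflicts with the nesting implied by the other characters — most parsimoniously interpreted as homoplasy.
Most parsimonious ingroup topology: ((((Taxon 7,Taxon 5),Taxon 1),(Taxon 3,Taxon 8)),Taxon 9).
Taxon 1 and Taxon 5 share a more recent common ancestor with each other than either does with Taxon 9, so Taxon 9 is the least closely related of the three.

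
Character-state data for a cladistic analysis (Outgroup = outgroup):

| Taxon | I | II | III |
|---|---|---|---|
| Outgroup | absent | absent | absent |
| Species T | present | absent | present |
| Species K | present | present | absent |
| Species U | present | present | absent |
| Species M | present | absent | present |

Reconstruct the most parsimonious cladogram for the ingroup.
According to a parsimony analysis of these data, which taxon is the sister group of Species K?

The outgroup has state 'absent' for every character, so 'present' is the derived state throughout.
All ingroup taxa share the derived state 'present' for I; it defines the ingroup but does not resolve relationships within it.
II (derived state 'present') is shared by Species K and Species U — a synapomorphy uniting that clade.
Only Species M and Species T show the derived state 'present' for III, supporting them as a clade.
Most parsimonious ingroup topology: ((Species T,Species M),(Species K,Species U)).
Species K and Species U form a cherry on this tree, so they are sister taxa.

Species U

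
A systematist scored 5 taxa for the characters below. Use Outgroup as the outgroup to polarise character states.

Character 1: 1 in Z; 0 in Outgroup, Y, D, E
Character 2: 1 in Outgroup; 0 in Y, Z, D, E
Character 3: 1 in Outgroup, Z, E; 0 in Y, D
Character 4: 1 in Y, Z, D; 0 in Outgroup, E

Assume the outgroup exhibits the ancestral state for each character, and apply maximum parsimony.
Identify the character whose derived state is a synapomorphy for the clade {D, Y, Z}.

Character polarity is set by the outgroup: the derived state is whichever differs from the outgroup's state, so for Character 2, Character 3 the derived state is '0', and for the remaining characters it is '1'.
Character 1 (derived state '1') is unique to Z (autapomorphy; uninformative for grouping).
All ingroup taxa share the derived state '0' for Character 2; it defines the ingroup but does not resolve relationships within it.
Character 3: derived state '0' in D and Y only — synapomorphy for {D, Y}.
Character 4: derived state '1' in D, Y, and Z only — synapomorphy for {D, Y, Z}.
Most parsimonious ingroup topology: (((Y,D),Z),E).
The clade {D, Y, Z} is supported by Character 4: its derived state '1' occurs in exactly those taxa and in no other taxon (including the outgroup).

Character 4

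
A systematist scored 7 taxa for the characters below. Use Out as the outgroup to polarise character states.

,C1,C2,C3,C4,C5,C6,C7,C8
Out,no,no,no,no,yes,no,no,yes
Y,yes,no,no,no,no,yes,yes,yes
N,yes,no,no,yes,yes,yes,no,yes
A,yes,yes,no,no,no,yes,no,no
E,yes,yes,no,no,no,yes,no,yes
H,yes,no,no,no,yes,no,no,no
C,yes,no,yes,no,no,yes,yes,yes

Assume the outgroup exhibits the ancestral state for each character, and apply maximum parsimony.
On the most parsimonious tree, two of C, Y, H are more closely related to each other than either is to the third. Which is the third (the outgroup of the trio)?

H

Character polarity is set by the outgroup: the derived state is whichever differs from the outgroup's state, so for C5, C8 the derived state is 'no', and for the remaining characters it is 'yes'.
C1 (derived state 'yes') is shared by all ingroup taxa — unites the whole ingroup.
C2: derived state 'yes' in A and E only — synapomorphy for {A, E}.
C3: derived state 'yes' in C only — an autapomorphy, so it tells us nothing about relationships among taxa.
C4: derived state 'yes' in N only — an autapomorphy, so it tells us nothing about relationships among taxa.
C5 (derived state 'no') is shared by A, C, E, and Y — a synapomorphy uniting that clade.
C6 (derived state 'yes') is shared by A, C, E, N, and Y — a synapomorphy uniting that clade.
C7: derived state 'yes' in C and Y only — synapomorphy for {C, Y}.
C8 (state 'no') occurs in A and H but conflicts with the nesting implied by the other characters — most parsimoniously interpreted as homoplasy.
Most parsimonious ingroup topology: ((((Y,C),(A,E)),N),H).
Y and C share a more recent common ancestor with each other than either does with H, so H is the least closely related of the three.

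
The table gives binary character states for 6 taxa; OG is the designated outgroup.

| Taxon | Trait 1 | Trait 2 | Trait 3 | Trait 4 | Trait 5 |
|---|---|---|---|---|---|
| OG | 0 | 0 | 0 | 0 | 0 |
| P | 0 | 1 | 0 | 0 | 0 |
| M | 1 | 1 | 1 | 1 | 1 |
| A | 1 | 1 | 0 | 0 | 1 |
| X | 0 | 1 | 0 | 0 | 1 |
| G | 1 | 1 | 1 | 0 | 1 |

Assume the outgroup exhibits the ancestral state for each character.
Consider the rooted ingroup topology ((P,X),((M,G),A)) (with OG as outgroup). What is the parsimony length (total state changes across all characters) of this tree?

Map each character onto ((P,X),((M,G),A)) (rooted by OG) and count the minimum state changes it requires (Fitch parsimony):
Trait 1: 1; Trait 2: 1; Trait 3: 1; Trait 4: 1; Trait 5: 2.
Total tree length = 6.

6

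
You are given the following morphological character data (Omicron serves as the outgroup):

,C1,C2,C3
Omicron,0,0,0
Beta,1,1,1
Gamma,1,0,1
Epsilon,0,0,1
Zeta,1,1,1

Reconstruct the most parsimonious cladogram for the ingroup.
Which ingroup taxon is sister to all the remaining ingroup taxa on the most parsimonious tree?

Epsilon

The outgroup has state '0' for every character, so '1' is the derived state throughout.
Only Beta, Gamma, and Zeta show the derived state '1' for C1, supporting them as a clade.
C2 (derived state '1') is shared by Beta and Zeta — a synapomorphy uniting that clade.
All ingroup taxa share the derived state '1' for C3; it defines the ingroup but does not resolve relationships within it.
Most parsimonious ingroup topology: (((Beta,Zeta),Gamma),Epsilon).
Epsilon is sister to the clade containing all other ingroup taxa, so it is the earliest-diverging (most basal) ingroup lineage.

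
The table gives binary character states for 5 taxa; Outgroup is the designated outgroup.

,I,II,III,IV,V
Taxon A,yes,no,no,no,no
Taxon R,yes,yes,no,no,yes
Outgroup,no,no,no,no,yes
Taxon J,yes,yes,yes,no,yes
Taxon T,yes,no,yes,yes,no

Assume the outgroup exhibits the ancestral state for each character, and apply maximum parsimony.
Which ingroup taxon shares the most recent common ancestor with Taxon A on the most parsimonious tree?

Taxon T

Character polarity is set by the outgroup: the derived state is whichever differs from the outgroup's state, so for V the derived state is 'no', and for the remaining characters it is 'yes'.
All ingroup taxa share the derived state 'yes' for I; it defines the ingroup but does not resolve relationships within it.
Only Taxon J and Taxon R show the derived state 'yes' for II, supporting them as a clade.
III (state 'yes') occurs in Taxon J and Taxon T but conflicts with the nesting implied by the other characters — most parsimoniously interpreted as homoplasy.
IV (derived state 'yes') is unique to Taxon T (autapomorphy; uninformative for grouping).
V: derived state 'no' in Taxon A and Taxon T only — synapomorphy for {Taxon A, Taxon T}.
Most parsimonious ingroup topology: ((Taxon A,Taxon T),(Taxon R,Taxon J)).
Taxon A and Taxon T form a cherry on this tree, so they are sister taxa.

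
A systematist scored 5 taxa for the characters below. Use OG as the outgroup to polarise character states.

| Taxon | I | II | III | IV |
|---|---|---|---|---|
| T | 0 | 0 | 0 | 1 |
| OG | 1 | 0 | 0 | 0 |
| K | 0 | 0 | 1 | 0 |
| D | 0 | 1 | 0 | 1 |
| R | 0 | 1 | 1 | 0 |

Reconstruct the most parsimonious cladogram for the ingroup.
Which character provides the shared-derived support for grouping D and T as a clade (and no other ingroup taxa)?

Character polarity is set by the outgroup: the derived state is whichever differs from the outgroup's state, so for I the derived state is '0', and for the remaining characters it is '1'.
I (derived state '0') is shared by all ingroup taxa — unites the whole ingroup.
II (state '1') occurs in D and R but conflicts with the nesting implied by the other characters — most parsimoniously interpreted as homoplasy.
III: derived state '1' in K and R only — synapomorphy for {K, R}.
IV (derived state '1') is shared by D and T — a synapomorphy uniting that clade.
Most parsimonious ingroup topology: ((D,T),(R,K)).
The clade {D, T} is supported by IV: its derived state '1' occurs in exactly those taxa and in no other taxon (including the outgroup).

IV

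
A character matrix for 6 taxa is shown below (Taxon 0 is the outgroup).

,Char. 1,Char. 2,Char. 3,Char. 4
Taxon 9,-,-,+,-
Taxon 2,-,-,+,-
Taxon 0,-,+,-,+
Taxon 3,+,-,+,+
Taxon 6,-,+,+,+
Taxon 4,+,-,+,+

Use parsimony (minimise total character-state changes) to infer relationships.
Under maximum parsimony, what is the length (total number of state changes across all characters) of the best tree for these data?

4

Character polarity is set by the outgroup: the derived state is whichever differs from the outgroup's state, so for Char. 2, Char. 4 the derived state is '-', and for the remaining characters it is '+'.
Char. 1 (derived state '+') is shared by Taxon 3 and Taxon 4 — a synapomorphy uniting that clade.
Only Taxon 2, Taxon 3, Taxon 4, and Taxon 9 show the derived state '-' for Char. 2, supporting them as a clade.
All ingroup taxa share the derived state '+' for Char. 3; it defines the ingroup but does not resolve relationships within it.
Char. 4 (derived state '-') is shared by Taxon 2 and Taxon 9 — a synapomorphy uniting that clade.
Most parsimonious ingroup topology: (((Taxon 3,Taxon 4),(Taxon 9,Taxon 2)),Taxon 6).
Changes per character on this tree: Char. 1: 1; Char. 2: 1; Char. 3: 1; Char. 4: 1.
Total = 4.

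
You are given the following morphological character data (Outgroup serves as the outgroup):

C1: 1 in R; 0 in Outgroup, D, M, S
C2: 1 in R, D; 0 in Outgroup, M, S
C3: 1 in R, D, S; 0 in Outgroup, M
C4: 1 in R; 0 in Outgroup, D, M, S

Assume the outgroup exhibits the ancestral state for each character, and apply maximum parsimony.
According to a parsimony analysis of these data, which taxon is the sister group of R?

The outgroup has state '0' for every character, so '1' is the derived state throughout.
C1 (derived state '1') is unique to R (autapomorphy; uninformative for grouping).
C2: derived state '1' in D and R only — synapomorphy for {D, R}.
C3 (derived state '1') is shared by D, R, and S — a synapomorphy uniting that clade.
C4: derived state '1' in R only — an autapomorphy, so it tells us nothing about relationships among taxa.
Most parsimonious ingroup topology: (((R,D),S),M).
R and D form a cherry on this tree, so they are sister taxa.

D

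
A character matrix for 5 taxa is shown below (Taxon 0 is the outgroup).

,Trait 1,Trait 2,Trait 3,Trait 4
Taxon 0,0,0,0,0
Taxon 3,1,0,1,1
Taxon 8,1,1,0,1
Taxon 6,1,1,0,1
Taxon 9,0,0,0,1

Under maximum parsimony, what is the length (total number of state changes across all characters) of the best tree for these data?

The outgroup has state '0' for every character, so '1' is the derived state throughout.
Only Taxon 3, Taxon 6, and Taxon 8 show the derived state '1' for Trait 1, supporting them as a clade.
Trait 2: derived state '1' in Taxon 6 and Taxon 8 only — synapomorphy for {Taxon 6, Taxon 8}.
Trait 3: derived state '1' in Taxon 3 only — an autapomorphy, so it tells us nothing about relationships among taxa.
Trait 4 (derived state '1') is shared by all ingroup taxa — unites the whole ingroup.
Most parsimonious ingroup topology: ((Taxon 3,(Taxon 8,Taxon 6)),Taxon 9).
Changes per character on this tree: Trait 1: 1; Trait 2: 1; Trait 3: 1; Trait 4: 1.
Total = 4.

4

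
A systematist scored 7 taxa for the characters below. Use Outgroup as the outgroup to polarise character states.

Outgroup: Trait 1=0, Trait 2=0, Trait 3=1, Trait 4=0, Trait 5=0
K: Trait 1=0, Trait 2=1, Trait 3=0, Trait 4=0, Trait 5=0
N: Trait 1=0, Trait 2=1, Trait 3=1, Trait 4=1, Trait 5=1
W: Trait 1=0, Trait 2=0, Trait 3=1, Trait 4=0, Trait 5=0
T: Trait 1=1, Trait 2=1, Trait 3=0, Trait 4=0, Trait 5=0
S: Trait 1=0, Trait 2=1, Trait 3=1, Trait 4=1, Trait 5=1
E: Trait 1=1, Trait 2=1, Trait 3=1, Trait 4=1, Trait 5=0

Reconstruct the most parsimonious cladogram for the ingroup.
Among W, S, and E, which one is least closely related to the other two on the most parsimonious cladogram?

W

Character polarity is set by the outgroup: the derived state is whichever differs from the outgroup's state, so for Trait 3 the derived state is '0', and for the remaining characters it is '1'.
Trait 1 groups E and T, which is incompatible with the clades supported by the remaining characters; treating it as convergent (homoplasy) costs fewer steps than any alternative tree.
Trait 2 (derived state '1') is shared by E, K, N, S, and T — a synapomorphy uniting that clade.
Only K and T show the derived state '0' for Trait 3, supporting them as a clade.
Only E, N, and S show the derived state '1' for Trait 4, supporting them as a clade.
Trait 5: derived state '1' in N and S only — synapomorphy for {N, S}.
Most parsimonious ingroup topology: (((K,T),((N,S),E)),W).
E and S share a more recent common ancestor with each other than either does with W, so W is the least closely related of the three.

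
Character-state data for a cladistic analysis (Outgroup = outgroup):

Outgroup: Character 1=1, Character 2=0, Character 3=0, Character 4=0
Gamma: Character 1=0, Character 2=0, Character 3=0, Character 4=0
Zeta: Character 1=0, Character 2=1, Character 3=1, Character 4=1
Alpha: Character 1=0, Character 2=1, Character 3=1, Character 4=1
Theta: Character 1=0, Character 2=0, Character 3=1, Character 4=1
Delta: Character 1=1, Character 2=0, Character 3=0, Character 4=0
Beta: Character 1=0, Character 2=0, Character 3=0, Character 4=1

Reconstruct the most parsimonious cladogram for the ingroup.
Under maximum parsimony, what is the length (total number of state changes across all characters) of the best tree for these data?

Character polarity is set by the outgroup: the derived state is whichever differs from the outgroup's state, so for Character 1 the derived state is '0', and for the remaining characters it is '1'.
Only Alpha, Beta, Gamma, Theta, and Zeta show the derived state '0' for Character 1, supporting them as a clade.
Only Alpha and Zeta show the derived state '1' for Character 2, supporting them as a clade.
Character 3 (derived state '1') is shared by Alpha, Theta, and Zeta — a synapomorphy uniting that clade.
Character 4: derived state '1' in Alpha, Beta, Theta, and Zeta only — synapomorphy for {Alpha, Beta, Theta, Zeta}.
Most parsimonious ingroup topology: ((Gamma,(((Zeta,Alpha),Theta),Beta)),Delta).
Changes per character on this tree: Character 1: 1; Character 2: 1; Character 3: 1; Character 4: 1.
Total = 4.

4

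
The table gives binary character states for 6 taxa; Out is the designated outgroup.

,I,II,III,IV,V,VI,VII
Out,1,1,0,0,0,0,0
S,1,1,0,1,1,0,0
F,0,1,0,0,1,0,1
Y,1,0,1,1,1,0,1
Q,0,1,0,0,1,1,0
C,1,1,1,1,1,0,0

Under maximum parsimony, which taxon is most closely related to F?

Character polarity is set by the outgroup: the derived state is whichever differs from the outgroup's state, so for I, II the derived state is '0', and for the remaining characters it is '1'.
I (derived state '0') is shared by F and Q — a synapomorphy uniting that clade.
II: derived state '0' in Y only — an autapomorphy, so it tells us nothing about relationships among taxa.
Only C and Y show the derived state '1' for III, supporting them as a clade.
IV: derived state '1' in C, S, and Y only — synapomorphy for {C, S, Y}.
V (derived state '1') is shared by all ingroup taxa — unites the whole ingroup.
VI (derived state '1') is unique to Q (autapomorphy; uninformative for grouping).
VII (state '1') occurs in F and Y but conflicts with the nesting implied by the other characters — most parsimoniously interpreted as homoplasy.
Most parsimonious ingroup topology: ((Q,F),(S,(C,Y))).
F and Q form a cherry on this tree, so they are sister taxa.

Q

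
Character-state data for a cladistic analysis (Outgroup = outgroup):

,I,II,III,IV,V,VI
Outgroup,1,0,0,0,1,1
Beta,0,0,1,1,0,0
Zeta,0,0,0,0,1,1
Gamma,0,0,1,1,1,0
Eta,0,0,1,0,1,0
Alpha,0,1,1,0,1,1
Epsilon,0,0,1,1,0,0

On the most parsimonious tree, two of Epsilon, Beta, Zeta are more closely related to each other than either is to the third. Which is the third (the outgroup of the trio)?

Zeta

Character polarity is set by the outgroup: the derived state is whichever differs from the outgroup's state, so for I, V, VI the derived state is '0', and for the remaining characters it is '1'.
All ingroup taxa share the derived state '0' for I; it defines the ingroup but does not resolve relationships within it.
II (derived state '1') is unique to Alpha (autapomorphy; uninformative for grouping).
Only Alpha, Beta, Epsilon, Eta, and Gamma show the derived state '1' for III, supporting them as a clade.
Only Beta, Epsilon, and Gamma show the derived state '1' for IV, supporting them as a clade.
V: derived state '0' in Beta and Epsilon only — synapomorphy for {Beta, Epsilon}.
VI: derived state '0' in Beta, Epsilon, Eta, and Gamma only — synapomorphy for {Beta, Epsilon, Eta, Gamma}.
Most parsimonious ingroup topology: (((((Beta,Epsilon),Gamma),Eta),Alpha),Zeta).
Beta and Epsilon share a more recent common ancestor with each other than either does with Zeta, so Zeta is the least closely related of the three.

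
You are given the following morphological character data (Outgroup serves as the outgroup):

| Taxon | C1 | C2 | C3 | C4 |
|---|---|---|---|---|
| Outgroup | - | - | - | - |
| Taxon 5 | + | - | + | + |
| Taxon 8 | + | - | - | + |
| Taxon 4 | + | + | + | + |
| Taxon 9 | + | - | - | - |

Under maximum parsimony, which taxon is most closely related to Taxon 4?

The outgroup has state '-' for every character, so '+' is the derived state throughout.
C1 (derived state '+') is shared by all ingroup taxa — unites the whole ingroup.
C2: derived state '+' in Taxon 4 only — an autapomorphy, so it tells us nothing about relationships among taxa.
C3: derived state '+' in Taxon 4 and Taxon 5 only — synapomorphy for {Taxon 4, Taxon 5}.
Only Taxon 4, Taxon 5, and Taxon 8 show the derived state '+' for C4, supporting them as a clade.
Most parsimonious ingroup topology: (((Taxon 5,Taxon 4),Taxon 8),Taxon 9).
Taxon 4 and Taxon 5 form a cherry on this tree, so they are sister taxa.

Taxon 5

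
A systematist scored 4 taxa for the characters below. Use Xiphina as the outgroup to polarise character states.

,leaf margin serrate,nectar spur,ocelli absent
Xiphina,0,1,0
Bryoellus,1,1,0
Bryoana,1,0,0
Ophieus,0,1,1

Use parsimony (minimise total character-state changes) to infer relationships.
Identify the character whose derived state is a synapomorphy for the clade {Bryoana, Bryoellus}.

Character polarity is set by the outgroup: the derived state is whichever differs from the outgroup's state, so for nectar spur the derived state is '0', and for the remaining characters it is '1'.
leaf margin serrate: derived state '1' in Bryoana and Bryoellus only — synapomorphy for {Bryoana, Bryoellus}.
nectar spur (derived state '0') is unique to Bryoana (autapomorphy; uninformative for grouping).
ocelli absent (derived state '1') is unique to Ophieus (autapomorphy; uninformative for grouping).
Most parsimonious ingroup topology: ((Bryoellus,Bryoana),Ophieus).
The clade {Bryoana, Bryoellus} is supported by leaf margin serrate: its derived state '1' occurs in exactly those taxa and in no other taxon (including the outgroup).

leaf margin serrate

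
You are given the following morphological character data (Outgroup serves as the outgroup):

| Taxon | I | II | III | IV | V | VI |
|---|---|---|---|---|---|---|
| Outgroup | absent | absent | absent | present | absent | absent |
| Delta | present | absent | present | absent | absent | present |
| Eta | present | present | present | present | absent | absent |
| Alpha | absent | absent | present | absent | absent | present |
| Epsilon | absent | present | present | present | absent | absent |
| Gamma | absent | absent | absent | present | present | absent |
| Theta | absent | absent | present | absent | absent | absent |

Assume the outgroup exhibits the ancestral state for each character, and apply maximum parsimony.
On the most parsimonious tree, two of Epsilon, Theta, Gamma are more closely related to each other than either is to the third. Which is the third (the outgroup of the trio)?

Character polarity is set by the outgroup: the derived state is whichever differs from the outgroup's state, so for IV the derived state is 'absent', and for the remaining characters it is 'present'.
I groups Delta and Eta, which is incompatible with the clades supported by the remaining characters; treating it as convergent (homoplasy) costs fewer steps than any alternative tree.
II (derived state 'present') is shared by Epsilon and Eta — a synapomorphy uniting that clade.
III (derived state 'present') is shared by Alpha, Delta, Epsilon, Eta, and Theta — a synapomorphy uniting that clade.
IV (derived state 'absent') is shared by Alpha, Delta, and Theta — a synapomorphy uniting that clade.
V (derived state 'present') is unique to Gamma (autapomorphy; uninformative for grouping).
Only Alpha and Delta show the derived state 'present' for VI, supporting them as a clade.
Most parsimonious ingroup topology: ((((Delta,Alpha),Theta),(Eta,Epsilon)),Gamma).
Epsilon and Theta share a more recent common ancestor with each other than either does with Gamma, so Gamma is the least closely related of the three.

Gamma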